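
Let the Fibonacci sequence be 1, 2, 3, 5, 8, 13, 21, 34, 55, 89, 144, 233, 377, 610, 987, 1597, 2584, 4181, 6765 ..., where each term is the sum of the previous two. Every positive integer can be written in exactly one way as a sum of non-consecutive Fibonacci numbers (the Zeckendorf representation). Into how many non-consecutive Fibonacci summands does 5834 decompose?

4

Greedily peel off the largest Fibonacci term at each step:
5834: greatest Fibonacci not exceeding it is 4181, leaving 1653
1653: greatest Fibonacci not exceeding it is 1597, leaving 56
56: greatest Fibonacci not exceeding it is 55, leaving 1
1: greatest Fibonacci not exceeding it is 1, leaving 0
5834 = 4181 + 1597 + 55 + 1, which has 4 terms.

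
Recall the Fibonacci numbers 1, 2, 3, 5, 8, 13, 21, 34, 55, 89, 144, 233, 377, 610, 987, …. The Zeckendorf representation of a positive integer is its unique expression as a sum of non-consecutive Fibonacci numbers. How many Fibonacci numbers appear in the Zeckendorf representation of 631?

Repeatedly subtract the largest Fibonacci number that fits:
631: greatest Fibonacci not exceeding it is 610, leaving 21
21: greatest Fibonacci not exceeding it is 21, leaving 0
631 = 610 + 21, which has 2 terms.

2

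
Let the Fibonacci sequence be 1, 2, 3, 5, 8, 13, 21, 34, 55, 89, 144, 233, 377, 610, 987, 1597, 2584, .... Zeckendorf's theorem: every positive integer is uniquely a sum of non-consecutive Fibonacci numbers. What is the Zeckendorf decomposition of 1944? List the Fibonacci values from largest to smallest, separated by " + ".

1597 + 233 + 89 + 21 + 3 + 1

Greedily peel off the largest Fibonacci term at each step:
largest Fibonacci ≤ 1944 is 1597; 1944 − 1597 = 347
largest Fibonacci ≤ 347 is 233; 347 − 233 = 114
largest Fibonacci ≤ 114 is 89; 114 − 89 = 25
largest Fibonacci ≤ 25 is 21; 25 − 21 = 4
largest Fibonacci ≤ 4 is 3; 4 − 3 = 1
largest Fibonacci ≤ 1 is 1; 1 − 1 = 0
So 1944 = 1597 + 233 + 89 + 21 + 3 + 1, with no two terms consecutive in the sequence.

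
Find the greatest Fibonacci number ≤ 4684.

4181 ≤ 4684 < 6765, so the largest Fibonacci number not exceeding 4684 is 4181.

4181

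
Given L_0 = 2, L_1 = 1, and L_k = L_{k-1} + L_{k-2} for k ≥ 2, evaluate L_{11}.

199

Iterating the recurrence up to L_{7} = 29 and L_{6} = 18:
L_{8} = L_{7} + L_{6} = 29 + 18 = 47
L_{9} = L_{8} + L_{7} = 47 + 29 = 76
L_{10} = L_{9} + L_{8} = 76 + 47 = 123
L_{11} = L_{10} + L_{9} = 123 + 76 = 199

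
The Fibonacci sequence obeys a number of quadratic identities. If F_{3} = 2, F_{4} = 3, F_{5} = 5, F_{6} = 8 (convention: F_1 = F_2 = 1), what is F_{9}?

34

By the addition formula F_{m+n} = F_m F_{n+1} + F_{m−1} F_n with m=4, n=5: F_{9} = 3·8 + 2·5 = 24 + 10 = 34.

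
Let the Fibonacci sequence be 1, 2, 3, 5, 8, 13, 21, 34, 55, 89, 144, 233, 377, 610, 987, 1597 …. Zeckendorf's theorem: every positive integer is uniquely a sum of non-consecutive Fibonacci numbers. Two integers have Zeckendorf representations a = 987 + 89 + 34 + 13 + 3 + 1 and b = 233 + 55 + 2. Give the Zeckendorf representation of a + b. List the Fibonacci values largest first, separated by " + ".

987 + 377 + 34 + 13 + 5 + 1

The two numbers are 1127 and 290, so their sum is 1417.
largest Fibonacci ≤ 1417 is 987; 1417 − 987 = 430
largest Fibonacci ≤ 430 is 377; 430 − 377 = 53
largest Fibonacci ≤ 53 is 34; 53 − 34 = 19
largest Fibonacci ≤ 19 is 13; 19 − 13 = 6
largest Fibonacci ≤ 6 is 5; 6 − 5 = 1
largest Fibonacci ≤ 1 is 1; 1 − 1 = 0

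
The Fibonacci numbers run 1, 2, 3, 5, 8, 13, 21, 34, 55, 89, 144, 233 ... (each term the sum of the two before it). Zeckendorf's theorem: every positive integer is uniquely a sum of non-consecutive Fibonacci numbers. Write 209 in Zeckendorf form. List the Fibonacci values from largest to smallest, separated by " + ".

144 + 55 + 8 + 2

144 ≤ 209 < 233, so take 144; remainder 65
55 ≤ 65 < 89, so take 55; remainder 10
8 ≤ 10 < 13, so take 8; remainder 2
2 ≤ 2 < 3, so take 2; remainder 0
So 209 = 144 + 55 + 8 + 2, with no two terms consecutive in the sequence.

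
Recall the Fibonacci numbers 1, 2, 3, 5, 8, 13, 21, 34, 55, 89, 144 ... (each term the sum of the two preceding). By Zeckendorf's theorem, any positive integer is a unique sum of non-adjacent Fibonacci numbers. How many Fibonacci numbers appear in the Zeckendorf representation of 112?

Greedily peel off the largest Fibonacci term at each step:
take 89 (≤ 112); 112 − 89 = 23
take 21 (≤ 23); 23 − 21 = 2
take 2 (≤ 2); 2 − 2 = 0
112 = 89 + 21 + 2, which has 3 terms.

3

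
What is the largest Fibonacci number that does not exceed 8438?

6765

6765 ≤ 8438 < 10946, so the largest Fibonacci number not exceeding 8438 is 6765.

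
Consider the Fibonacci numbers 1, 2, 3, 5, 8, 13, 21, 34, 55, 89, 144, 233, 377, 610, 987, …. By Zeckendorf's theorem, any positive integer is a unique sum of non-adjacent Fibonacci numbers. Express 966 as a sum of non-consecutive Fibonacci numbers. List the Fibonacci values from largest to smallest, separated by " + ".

610 + 233 + 89 + 34

largest Fibonacci ≤ 966 is 610; 966 − 610 = 356
largest Fibonacci ≤ 356 is 233; 356 − 233 = 123
largest Fibonacci ≤ 123 is 89; 123 − 89 = 34
largest Fibonacci ≤ 34 is 34; 34 − 34 = 0
So 966 = 610 + 233 + 89 + 34, with no two terms consecutive in the sequence.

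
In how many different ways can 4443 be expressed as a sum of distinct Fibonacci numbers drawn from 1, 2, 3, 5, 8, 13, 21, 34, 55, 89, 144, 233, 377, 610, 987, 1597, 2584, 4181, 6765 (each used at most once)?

Starting from the Zeckendorf form and repeatedly splitting a term F_k into F_{k−1} + F_{k−2} (when neither is already used) reaches every representation.
4443 = 4181+233+21+8 = 4181+233+21+5+3 = 4181+144+89+21+8 = 4181+233+21+5+2+1 = … (51 more), for 55 in all.

55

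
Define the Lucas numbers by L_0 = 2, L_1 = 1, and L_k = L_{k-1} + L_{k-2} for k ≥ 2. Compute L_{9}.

Iterating the recurrence up to L_{4} = 7 and L_{3} = 4:
L_{5} = L_{4} + L_{3} = 7 + 4 = 11
L_{6} = L_{5} + L_{4} = 11 + 7 = 18
L_{7} = L_{6} + L_{5} = 18 + 11 = 29
L_{8} = L_{7} + L_{6} = 29 + 18 = 47
L_{9} = L_{8} + L_{7} = 47 + 29 = 76

76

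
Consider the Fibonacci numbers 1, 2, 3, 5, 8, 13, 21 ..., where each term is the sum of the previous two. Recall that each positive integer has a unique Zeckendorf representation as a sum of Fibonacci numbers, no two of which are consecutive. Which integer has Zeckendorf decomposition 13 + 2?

15

13 + 2 = 15.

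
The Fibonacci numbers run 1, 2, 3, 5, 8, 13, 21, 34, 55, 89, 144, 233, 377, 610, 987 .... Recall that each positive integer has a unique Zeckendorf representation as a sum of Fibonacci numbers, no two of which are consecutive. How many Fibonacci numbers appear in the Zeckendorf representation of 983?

Repeatedly subtract the largest Fibonacci number that fits:
610 ≤ 983 < 987, so take 610; remainder 373
233 ≤ 373 < 377, so take 233; remainder 140
89 ≤ 140 < 144, so take 89; remainder 51
34 ≤ 51 < 55, so take 34; remainder 17
13 ≤ 17 < 21, so take 13; remainder 4
3 ≤ 4 < 5, so take 3; remainder 1
1 ≤ 1 < 2, so take 1; remainder 0
983 = 610 + 233 + 89 + 34 + 13 + 3 + 1, which has 7 terms.

7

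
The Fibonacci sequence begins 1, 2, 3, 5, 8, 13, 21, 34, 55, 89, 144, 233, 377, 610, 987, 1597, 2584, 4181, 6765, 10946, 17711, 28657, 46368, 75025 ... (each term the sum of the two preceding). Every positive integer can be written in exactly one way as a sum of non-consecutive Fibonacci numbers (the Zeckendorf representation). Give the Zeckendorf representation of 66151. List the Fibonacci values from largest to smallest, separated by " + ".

46368 + 17711 + 1597 + 377 + 89 + 8 + 1

Greedy algorithm:
subtract 46368 from 66151: 19783 remains
subtract 17711 from 19783: 2072 remains
subtract 1597 from 2072: 475 remains
subtract 377 from 475: 98 remains
subtract 89 from 98: 9 remains
subtract 8 from 9: 1 remains
subtract 1 from 1: 0 remains
So 66151 = 46368 + 17711 + 1597 + 377 + 89 + 8 + 1, with no two terms consecutive in the sequence.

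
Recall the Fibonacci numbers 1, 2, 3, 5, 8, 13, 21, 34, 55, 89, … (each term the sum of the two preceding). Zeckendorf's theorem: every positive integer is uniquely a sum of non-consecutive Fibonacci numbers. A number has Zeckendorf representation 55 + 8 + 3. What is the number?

55 + 8 + 3 = 66.

66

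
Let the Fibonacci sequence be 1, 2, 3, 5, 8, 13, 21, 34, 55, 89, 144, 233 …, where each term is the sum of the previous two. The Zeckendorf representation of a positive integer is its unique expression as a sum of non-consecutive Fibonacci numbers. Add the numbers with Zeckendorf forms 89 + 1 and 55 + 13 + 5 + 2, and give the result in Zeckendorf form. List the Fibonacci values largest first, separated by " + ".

The two numbers are 90 and 75, so their sum is 165.
Greedily peel off the largest Fibonacci term at each step:
144 ≤ 165 < 233, so take 144; remainder 21
21 ≤ 21 < 34, so take 21; remainder 0

144 + 21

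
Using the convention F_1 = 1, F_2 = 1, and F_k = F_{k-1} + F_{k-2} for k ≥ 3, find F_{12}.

144

Iterating the recurrence up to F_{7} = 13 and F_{6} = 8:
F_{8} = F_{7} + F_{6} = 13 + 8 = 21
F_{9} = F_{8} + F_{7} = 21 + 13 = 34
F_{10} = F_{9} + F_{8} = 34 + 21 = 55
F_{11} = F_{10} + F_{9} = 55 + 34 = 89
F_{12} = F_{11} + F_{10} = 89 + 55 = 144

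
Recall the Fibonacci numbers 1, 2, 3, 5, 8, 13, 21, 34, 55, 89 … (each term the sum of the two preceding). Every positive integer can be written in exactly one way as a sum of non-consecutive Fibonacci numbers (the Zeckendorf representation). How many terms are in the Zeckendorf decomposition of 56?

2

Greedily peel off the largest Fibonacci term at each step:
56 − 55 = 1
1 − 1 = 0
56 = 55 + 1, which has 2 terms.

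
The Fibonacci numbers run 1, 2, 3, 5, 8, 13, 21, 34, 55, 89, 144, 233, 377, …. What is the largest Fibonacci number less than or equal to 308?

233 ≤ 308 < 377, so the largest Fibonacci number not exceeding 308 is 233.

233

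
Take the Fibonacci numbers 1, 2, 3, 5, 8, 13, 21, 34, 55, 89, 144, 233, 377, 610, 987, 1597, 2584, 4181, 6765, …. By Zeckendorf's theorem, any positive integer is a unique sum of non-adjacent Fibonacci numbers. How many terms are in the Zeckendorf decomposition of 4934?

7

4934: greatest Fibonacci not exceeding it is 4181, leaving 753
753: greatest Fibonacci not exceeding it is 610, leaving 143
143: greatest Fibonacci not exceeding it is 89, leaving 54
54: greatest Fibonacci not exceeding it is 34, leaving 20
20: greatest Fibonacci not exceeding it is 13, leaving 7
7: greatest Fibonacci not exceeding it is 5, leaving 2
2: greatest Fibonacci not exceeding it is 2, leaving 0
4934 = 4181 + 610 + 89 + 34 + 13 + 5 + 2, which has 7 terms.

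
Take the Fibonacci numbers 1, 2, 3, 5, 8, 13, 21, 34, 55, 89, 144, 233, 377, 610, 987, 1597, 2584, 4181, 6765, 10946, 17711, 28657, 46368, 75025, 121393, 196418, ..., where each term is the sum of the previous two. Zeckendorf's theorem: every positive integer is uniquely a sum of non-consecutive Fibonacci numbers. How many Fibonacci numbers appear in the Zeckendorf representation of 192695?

take 121393 (≤ 192695); 192695 − 121393 = 71302
take 46368 (≤ 71302); 71302 − 46368 = 24934
take 17711 (≤ 24934); 24934 − 17711 = 7223
take 6765 (≤ 7223); 7223 − 6765 = 458
take 377 (≤ 458); 458 − 377 = 81
take 55 (≤ 81); 81 − 55 = 26
take 21 (≤ 26); 26 − 21 = 5
take 5 (≤ 5); 5 − 5 = 0
192695 = 121393 + 46368 + 17711 + 6765 + 377 + 55 + 21 + 5, which has 8 terms.

8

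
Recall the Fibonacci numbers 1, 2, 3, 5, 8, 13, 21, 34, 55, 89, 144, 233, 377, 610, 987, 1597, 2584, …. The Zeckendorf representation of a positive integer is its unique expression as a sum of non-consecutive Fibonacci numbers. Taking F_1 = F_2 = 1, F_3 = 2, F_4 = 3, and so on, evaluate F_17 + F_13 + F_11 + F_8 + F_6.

F_17 + F_13 + F_11 + F_8 + F_6 = 1597 + 233 + 89 + 21 + 8 = 1948.

1948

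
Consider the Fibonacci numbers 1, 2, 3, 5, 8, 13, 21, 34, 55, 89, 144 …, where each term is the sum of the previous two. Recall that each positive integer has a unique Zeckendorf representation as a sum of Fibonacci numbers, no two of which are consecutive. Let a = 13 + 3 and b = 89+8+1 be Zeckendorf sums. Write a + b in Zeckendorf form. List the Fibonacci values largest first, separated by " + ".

89 + 21 + 3 + 1

The two numbers are 16 and 98, so their sum is 114.
89 ≤ 114 < 144, so take 89; remainder 25
21 ≤ 25 < 34, so take 21; remainder 4
3 ≤ 4 < 5, so take 3; remainder 1
1 ≤ 1 < 2, so take 1; remainder 0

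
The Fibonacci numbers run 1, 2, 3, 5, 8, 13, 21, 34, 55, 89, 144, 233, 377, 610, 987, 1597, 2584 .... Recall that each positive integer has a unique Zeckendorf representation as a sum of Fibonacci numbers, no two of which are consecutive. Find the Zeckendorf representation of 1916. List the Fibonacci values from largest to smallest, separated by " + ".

1597 + 233 + 55 + 21 + 8 + 2

1916 − 1597 = 319
319 − 233 = 86
86 − 55 = 31
31 − 21 = 10
10 − 8 = 2
2 − 2 = 0
So 1916 = 1597 + 233 + 55 + 21 + 8 + 2, with no two terms consecutive in the sequence.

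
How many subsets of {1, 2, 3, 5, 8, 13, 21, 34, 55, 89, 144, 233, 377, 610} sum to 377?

7

Starting from the Zeckendorf form and repeatedly splitting a term F_k into F_{k−1} + F_{k−2} (when neither is already used) reaches every representation.
377 = 377 = 233+144 = 233+89+55 = 233+89+34+21 = … (3 more), for 7 in all.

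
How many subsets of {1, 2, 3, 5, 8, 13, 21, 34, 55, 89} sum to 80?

Starting from the Zeckendorf form and repeatedly splitting a term F_k into F_{k−1} + F_{k−2} (when neither is already used) reaches every representation.
80 = 55+21+3+1 = 55+13+8+3+1 = 34+21+13+8+3+1 — 3 representations.

3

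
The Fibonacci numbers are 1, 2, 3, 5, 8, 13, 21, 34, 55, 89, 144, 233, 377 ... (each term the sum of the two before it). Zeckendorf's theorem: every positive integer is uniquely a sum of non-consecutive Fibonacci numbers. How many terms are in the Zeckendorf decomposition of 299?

Greedily peel off the largest Fibonacci term at each step:
233 ≤ 299 < 377, so take 233; remainder 66
55 ≤ 66 < 89, so take 55; remainder 11
8 ≤ 11 < 13, so take 8; remainder 3
3 ≤ 3 < 5, so take 3; remainder 0
299 = 233 + 55 + 8 + 3, which has 4 terms.

4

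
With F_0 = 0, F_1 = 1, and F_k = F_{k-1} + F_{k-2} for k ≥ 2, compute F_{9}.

F_{2} = F_{1} + F_{0} = 1 + 0 = 1
F_{3} = F_{2} + F_{1} = 1 + 1 = 2
F_{4} = F_{3} + F_{2} = 2 + 1 = 3
F_{5} = F_{4} + F_{3} = 3 + 2 = 5
F_{6} = F_{5} + F_{4} = 5 + 3 = 8
F_{7} = F_{6} + F_{5} = 8 + 5 = 13
F_{8} = F_{7} + F_{6} = 13 + 8 = 21
F_{9} = F_{8} + F_{7} = 21 + 13 = 34

34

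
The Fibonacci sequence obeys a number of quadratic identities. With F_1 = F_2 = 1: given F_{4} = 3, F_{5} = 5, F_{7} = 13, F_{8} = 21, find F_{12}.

By the addition formula F_{m+n} = F_m F_{n+1} + F_{m−1} F_n with m=5, n=7: F_{12} = 5·21 + 3·13 = 105 + 39 = 144.

144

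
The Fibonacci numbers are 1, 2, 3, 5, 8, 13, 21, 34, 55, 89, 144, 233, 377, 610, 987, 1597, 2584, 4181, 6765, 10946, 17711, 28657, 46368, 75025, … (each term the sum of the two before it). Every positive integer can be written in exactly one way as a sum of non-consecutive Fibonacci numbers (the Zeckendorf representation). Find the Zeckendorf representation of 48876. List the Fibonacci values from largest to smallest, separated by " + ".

46368 + 1597 + 610 + 233 + 55 + 13

largest Fibonacci ≤ 48876 is 46368; 48876 − 46368 = 2508
largest Fibonacci ≤ 2508 is 1597; 2508 − 1597 = 911
largest Fibonacci ≤ 911 is 610; 911 − 610 = 301
largest Fibonacci ≤ 301 is 233; 301 − 233 = 68
largest Fibonacci ≤ 68 is 55; 68 − 55 = 13
largest Fibonacci ≤ 13 is 13; 13 − 13 = 0
So 48876 = 46368 + 1597 + 610 + 233 + 55 + 13, with no two terms consecutive in the sequence.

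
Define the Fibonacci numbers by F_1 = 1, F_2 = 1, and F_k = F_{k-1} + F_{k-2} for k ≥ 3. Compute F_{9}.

Iterating the recurrence up to F_{4} = 3 and F_{3} = 2:
F_{5} = F_{4} + F_{3} = 3 + 2 = 5
F_{6} = F_{5} + F_{4} = 5 + 3 = 8
F_{7} = F_{6} + F_{5} = 8 + 5 = 13
F_{8} = F_{7} + F_{6} = 13 + 8 = 21
F_{9} = F_{8} + F_{7} = 21 + 13 = 34

34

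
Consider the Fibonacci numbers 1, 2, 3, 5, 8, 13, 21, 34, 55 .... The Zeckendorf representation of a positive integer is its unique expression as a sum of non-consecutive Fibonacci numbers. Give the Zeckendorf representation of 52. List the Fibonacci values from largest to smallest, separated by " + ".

34 + 13 + 5

subtract 34 from 52: 18 remains
subtract 13 from 18: 5 remains
subtract 5 from 5: 0 remains
So 52 = 34 + 13 + 5, with no two terms consecutive in the sequence.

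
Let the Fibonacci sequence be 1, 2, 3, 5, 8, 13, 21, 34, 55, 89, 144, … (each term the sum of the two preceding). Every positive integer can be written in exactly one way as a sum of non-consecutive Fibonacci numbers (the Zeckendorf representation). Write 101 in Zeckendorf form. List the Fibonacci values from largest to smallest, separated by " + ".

89 + 8 + 3 + 1

101 − 89 = 12
12 − 8 = 4
4 − 3 = 1
1 − 1 = 0
So 101 = 89 + 8 + 3 + 1, with no two terms consecutive in the sequence.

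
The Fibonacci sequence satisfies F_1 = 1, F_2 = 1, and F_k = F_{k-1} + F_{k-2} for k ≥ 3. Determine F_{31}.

1346269

Iterating the recurrence up to F_{26} = 121393 and F_{25} = 75025:
F_{27} = F_{26} + F_{25} = 121393 + 75025 = 196418
F_{28} = F_{27} + F_{26} = 196418 + 121393 = 317811
F_{29} = F_{28} + F_{27} = 317811 + 196418 = 514229
F_{30} = F_{29} + F_{28} = 514229 + 317811 = 832040
F_{31} = F_{30} + F_{29} = 832040 + 514229 = 1346269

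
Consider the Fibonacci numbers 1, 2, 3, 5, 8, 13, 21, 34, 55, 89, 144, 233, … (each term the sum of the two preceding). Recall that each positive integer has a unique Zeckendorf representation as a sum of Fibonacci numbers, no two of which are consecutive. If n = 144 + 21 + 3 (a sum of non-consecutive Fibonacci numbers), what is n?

144 + 21 + 3 = 168.

168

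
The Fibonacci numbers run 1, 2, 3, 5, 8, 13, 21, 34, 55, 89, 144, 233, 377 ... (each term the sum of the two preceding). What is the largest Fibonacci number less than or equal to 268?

233 ≤ 268 < 377, so the largest Fibonacci number not exceeding 268 is 233.

233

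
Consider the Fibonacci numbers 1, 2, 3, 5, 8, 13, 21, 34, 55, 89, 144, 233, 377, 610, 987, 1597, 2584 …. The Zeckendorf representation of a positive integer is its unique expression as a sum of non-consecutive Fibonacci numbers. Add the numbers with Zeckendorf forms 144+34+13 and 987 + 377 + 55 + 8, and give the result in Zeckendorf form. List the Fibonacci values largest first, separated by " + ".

The two numbers are 191 and 1427, so their sum is 1618.
1618: greatest Fibonacci not exceeding it is 1597, leaving 21
21: greatest Fibonacci not exceeding it is 21, leaving 0

1597 + 21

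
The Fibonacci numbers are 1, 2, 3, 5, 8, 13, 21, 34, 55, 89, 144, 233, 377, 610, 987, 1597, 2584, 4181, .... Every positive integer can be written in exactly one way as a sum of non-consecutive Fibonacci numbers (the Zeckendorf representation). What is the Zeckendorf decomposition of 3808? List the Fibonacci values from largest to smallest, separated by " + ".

2584 + 987 + 233 + 3 + 1

Greedy algorithm:
largest Fibonacci ≤ 3808 is 2584; 3808 − 2584 = 1224
largest Fibonacci ≤ 1224 is 987; 1224 − 987 = 237
largest Fibonacci ≤ 237 is 233; 237 − 233 = 4
largest Fibonacci ≤ 4 is 3; 4 − 3 = 1
largest Fibonacci ≤ 1 is 1; 1 − 1 = 0
So 3808 = 2584 + 987 + 233 + 3 + 1, with no two terms consecutive in the sequence.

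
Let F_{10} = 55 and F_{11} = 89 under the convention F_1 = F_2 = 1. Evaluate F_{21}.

10946

By F_{2k+1} = F_k² + F_{k+1}²: F_{21} = 55² + 89² = 3025 + 7921 = 10946.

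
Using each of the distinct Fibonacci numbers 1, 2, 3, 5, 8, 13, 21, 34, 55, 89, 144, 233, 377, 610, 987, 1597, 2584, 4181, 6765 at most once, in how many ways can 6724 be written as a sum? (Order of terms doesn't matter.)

6724 = 4181+1597+610+233+89+13+1 = 4181+1597+610+233+89+8+5+1 = 4181+1597+610+233+55+34+13+1 = … (25 more), for 28 in all.

28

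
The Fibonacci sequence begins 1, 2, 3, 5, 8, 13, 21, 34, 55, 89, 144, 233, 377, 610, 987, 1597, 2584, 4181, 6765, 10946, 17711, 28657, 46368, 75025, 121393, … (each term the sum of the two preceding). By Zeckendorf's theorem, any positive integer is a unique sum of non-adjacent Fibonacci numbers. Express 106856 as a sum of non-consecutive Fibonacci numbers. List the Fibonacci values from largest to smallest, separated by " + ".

106856: greatest Fibonacci not exceeding it is 75025, leaving 31831
31831: greatest Fibonacci not exceeding it is 28657, leaving 3174
3174: greatest Fibonacci not exceeding it is 2584, leaving 590
590: greatest Fibonacci not exceeding it is 377, leaving 213
213: greatest Fibonacci not exceeding it is 144, leaving 69
69: greatest Fibonacci not exceeding it is 55, leaving 14
14: greatest Fibonacci not exceeding it is 13, leaving 1
1: greatest Fibonacci not exceeding it is 1, leaving 0
So 106856 = 75025 + 28657 + 2584 + 377 + 144 + 55 + 13 + 1, with no two terms consecutive in the sequence.

75025 + 28657 + 2584 + 377 + 144 + 55 + 13 + 1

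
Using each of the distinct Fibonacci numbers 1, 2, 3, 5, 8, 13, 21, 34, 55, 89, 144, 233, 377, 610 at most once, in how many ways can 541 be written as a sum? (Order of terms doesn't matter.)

5

541 = 377+144+13+5+2 = 377+89+55+13+5+2 = 377+89+34+21+13+5+2 = … (2 more), for 5 in all.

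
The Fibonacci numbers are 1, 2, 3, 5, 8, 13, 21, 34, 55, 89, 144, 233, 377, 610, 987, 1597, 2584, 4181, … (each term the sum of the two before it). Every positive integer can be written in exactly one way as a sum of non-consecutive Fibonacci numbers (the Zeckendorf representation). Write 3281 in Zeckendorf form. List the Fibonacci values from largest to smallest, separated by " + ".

Greedy algorithm:
3281: greatest Fibonacci not exceeding it is 2584, leaving 697
697: greatest Fibonacci not exceeding it is 610, leaving 87
87: greatest Fibonacci not exceeding it is 55, leaving 32
32: greatest Fibonacci not exceeding it is 21, leaving 11
11: greatest Fibonacci not exceeding it is 8, leaving 3
3: greatest Fibonacci not exceeding it is 3, leaving 0
So 3281 = 2584 + 610 + 55 + 21 + 8 + 3, with no two terms consecutive in the sequence.

2584 + 610 + 55 + 21 + 8 + 3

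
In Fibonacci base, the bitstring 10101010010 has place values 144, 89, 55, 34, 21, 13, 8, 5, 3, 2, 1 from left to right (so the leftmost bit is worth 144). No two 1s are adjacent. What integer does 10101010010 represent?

Summing the place values of the 1 bits: 144 + 55 + 21 + 8 + 2 = 230.

230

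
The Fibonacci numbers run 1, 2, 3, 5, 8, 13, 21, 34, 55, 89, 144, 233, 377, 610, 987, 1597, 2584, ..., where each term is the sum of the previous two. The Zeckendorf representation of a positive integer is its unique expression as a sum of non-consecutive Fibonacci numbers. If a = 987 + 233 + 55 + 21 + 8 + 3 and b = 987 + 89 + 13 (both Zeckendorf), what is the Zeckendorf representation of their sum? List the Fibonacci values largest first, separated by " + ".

1597 + 610 + 144 + 34 + 8 + 3

The two numbers are 1307 and 1089, so their sum is 2396.
Repeatedly subtract the largest Fibonacci number that fits:
take 1597 (≤ 2396); 2396 − 1597 = 799
take 610 (≤ 799); 799 − 610 = 189
take 144 (≤ 189); 189 − 144 = 45
take 34 (≤ 45); 45 − 34 = 11
take 8 (≤ 11); 11 − 8 = 3
take 3 (≤ 3); 3 − 3 = 0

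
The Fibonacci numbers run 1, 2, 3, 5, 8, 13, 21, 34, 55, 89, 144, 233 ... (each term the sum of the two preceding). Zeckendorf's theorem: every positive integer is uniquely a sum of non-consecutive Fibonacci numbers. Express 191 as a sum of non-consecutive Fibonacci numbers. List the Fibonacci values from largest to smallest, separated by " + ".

144 + 34 + 13

144 ≤ 191 < 233, so take 144; remainder 47
34 ≤ 47 < 55, so take 34; remainder 13
13 ≤ 13 < 21, so take 13; remainder 0
So 191 = 144 + 34 + 13, with no two terms consecutive in the sequence.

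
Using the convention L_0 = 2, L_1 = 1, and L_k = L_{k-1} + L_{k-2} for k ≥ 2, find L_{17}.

Iterating the recurrence up to L_{13} = 521 and L_{12} = 322:
L_{14} = L_{13} + L_{12} = 521 + 322 = 843
L_{15} = L_{14} + L_{13} = 843 + 521 = 1364
L_{16} = L_{15} + L_{14} = 1364 + 843 = 2207
L_{17} = L_{16} + L_{15} = 2207 + 1364 = 3571

3571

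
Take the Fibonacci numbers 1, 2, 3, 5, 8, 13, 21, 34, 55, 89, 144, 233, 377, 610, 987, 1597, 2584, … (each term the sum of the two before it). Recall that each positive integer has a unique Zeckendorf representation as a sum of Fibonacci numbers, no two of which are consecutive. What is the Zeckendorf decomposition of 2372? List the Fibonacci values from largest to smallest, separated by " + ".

1597 + 610 + 144 + 21

Repeatedly subtract the largest Fibonacci number that fits:
subtract 1597 from 2372: 775 remains
subtract 610 from 775: 165 remains
subtract 144 from 165: 21 remains
subtract 21 from 21: 0 remains
So 2372 = 1597 + 610 + 144 + 21, with no two terms consecutive in the sequence.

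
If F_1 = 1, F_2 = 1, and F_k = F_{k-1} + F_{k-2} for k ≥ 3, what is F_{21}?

Iterating the recurrence up to F_{15} = 610 and F_{14} = 377:
F_{16} = F_{15} + F_{14} = 610 + 377 = 987
F_{17} = F_{16} + F_{15} = 987 + 610 = 1597
F_{18} = F_{17} + F_{16} = 1597 + 987 = 2584
F_{19} = F_{18} + F_{17} = 2584 + 1597 = 4181
F_{20} = F_{19} + F_{18} = 4181 + 2584 = 6765
F_{21} = F_{20} + F_{19} = 6765 + 4181 = 10946

10946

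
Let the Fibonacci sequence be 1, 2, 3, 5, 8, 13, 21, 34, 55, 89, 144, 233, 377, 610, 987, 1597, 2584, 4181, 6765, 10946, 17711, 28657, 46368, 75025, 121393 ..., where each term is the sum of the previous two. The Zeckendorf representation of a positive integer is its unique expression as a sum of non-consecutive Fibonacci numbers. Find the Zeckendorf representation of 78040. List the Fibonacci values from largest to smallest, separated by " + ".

78040: greatest Fibonacci not exceeding it is 75025, leaving 3015
3015: greatest Fibonacci not exceeding it is 2584, leaving 431
431: greatest Fibonacci not exceeding it is 377, leaving 54
54: greatest Fibonacci not exceeding it is 34, leaving 20
20: greatest Fibonacci not exceeding it is 13, leaving 7
7: greatest Fibonacci not exceeding it is 5, leaving 2
2: greatest Fibonacci not exceeding it is 2, leaving 0
So 78040 = 75025 + 2584 + 377 + 34 + 13 + 5 + 2, with no two terms consecutive in the sequence.

75025 + 2584 + 377 + 34 + 13 + 5 + 2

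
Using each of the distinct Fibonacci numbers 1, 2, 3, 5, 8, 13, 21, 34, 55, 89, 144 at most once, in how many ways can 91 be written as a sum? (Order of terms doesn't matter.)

Each representation comes from the Zeckendorf form by replacing some F_k with F_{k−1} + F_{k−2} where possible.
91 = 89+2 = 55+34+2 = 55+21+13+2 = 55+21+8+5+2 — 4 representations.

4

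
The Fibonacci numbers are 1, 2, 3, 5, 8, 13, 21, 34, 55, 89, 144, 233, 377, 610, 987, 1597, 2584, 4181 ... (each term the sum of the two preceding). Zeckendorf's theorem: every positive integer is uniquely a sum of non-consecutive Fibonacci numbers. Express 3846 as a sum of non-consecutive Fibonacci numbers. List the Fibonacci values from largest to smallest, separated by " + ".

2584 + 987 + 233 + 34 + 8

subtract 2584 from 3846: 1262 remains
subtract 987 from 1262: 275 remains
subtract 233 from 275: 42 remains
subtract 34 from 42: 8 remains
subtract 8 from 8: 0 remains
So 3846 = 2584 + 987 + 233 + 34 + 8, with no two terms consecutive in the sequence.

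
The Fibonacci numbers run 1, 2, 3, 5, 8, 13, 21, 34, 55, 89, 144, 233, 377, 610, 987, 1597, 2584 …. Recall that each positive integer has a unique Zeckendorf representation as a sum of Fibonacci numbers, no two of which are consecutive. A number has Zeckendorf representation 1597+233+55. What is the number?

1885

1597+233+55 = 1885.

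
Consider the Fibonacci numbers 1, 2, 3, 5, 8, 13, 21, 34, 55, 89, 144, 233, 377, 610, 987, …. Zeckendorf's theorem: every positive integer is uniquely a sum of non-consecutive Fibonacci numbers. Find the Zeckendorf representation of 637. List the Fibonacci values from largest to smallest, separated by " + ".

largest Fibonacci ≤ 637 is 610; 637 − 610 = 27
largest Fibonacci ≤ 27 is 21; 27 − 21 = 6
largest Fibonacci ≤ 6 is 5; 6 − 5 = 1
largest Fibonacci ≤ 1 is 1; 1 − 1 = 0
So 637 = 610 + 21 + 5 + 1, with no two terms consecutive in the sequence.

610 + 21 + 5 + 1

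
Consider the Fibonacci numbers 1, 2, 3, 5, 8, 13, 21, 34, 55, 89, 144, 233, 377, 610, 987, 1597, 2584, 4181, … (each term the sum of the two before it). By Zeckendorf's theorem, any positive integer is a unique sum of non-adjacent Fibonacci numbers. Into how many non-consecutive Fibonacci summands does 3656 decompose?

6

largest Fibonacci ≤ 3656 is 2584; 3656 − 2584 = 1072
largest Fibonacci ≤ 1072 is 987; 1072 − 987 = 85
largest Fibonacci ≤ 85 is 55; 85 − 55 = 30
largest Fibonacci ≤ 30 is 21; 30 − 21 = 9
largest Fibonacci ≤ 9 is 8; 9 − 8 = 1
largest Fibonacci ≤ 1 is 1; 1 − 1 = 0
3656 = 2584 + 987 + 55 + 21 + 8 + 1, which has 6 terms.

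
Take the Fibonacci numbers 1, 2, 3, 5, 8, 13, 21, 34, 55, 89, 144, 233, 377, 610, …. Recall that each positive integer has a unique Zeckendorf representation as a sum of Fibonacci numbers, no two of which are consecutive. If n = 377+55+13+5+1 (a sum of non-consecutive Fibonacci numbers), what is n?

451

377+55+13+5+1 = 451.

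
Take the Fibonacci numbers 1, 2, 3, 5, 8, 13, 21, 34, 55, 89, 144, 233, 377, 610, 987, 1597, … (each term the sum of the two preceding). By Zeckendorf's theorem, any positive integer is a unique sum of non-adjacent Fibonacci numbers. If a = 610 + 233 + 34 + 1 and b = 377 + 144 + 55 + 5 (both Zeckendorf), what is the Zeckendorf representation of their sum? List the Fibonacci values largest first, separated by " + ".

The two numbers are 878 and 581, so their sum is 1459.
Greedy algorithm:
987 ≤ 1459 < 1597, so take 987; remainder 472
377 ≤ 472 < 610, so take 377; remainder 95
89 ≤ 95 < 144, so take 89; remainder 6
5 ≤ 6 < 8, so take 5; remainder 1
1 ≤ 1 < 2, so take 1; remainder 0

987 + 377 + 89 + 5 + 1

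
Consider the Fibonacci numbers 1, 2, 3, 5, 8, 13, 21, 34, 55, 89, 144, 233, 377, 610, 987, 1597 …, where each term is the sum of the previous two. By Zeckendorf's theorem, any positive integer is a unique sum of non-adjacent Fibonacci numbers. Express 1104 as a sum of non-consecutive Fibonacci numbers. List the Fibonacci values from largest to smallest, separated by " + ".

1104 − 987 = 117
117 − 89 = 28
28 − 21 = 7
7 − 5 = 2
2 − 2 = 0
So 1104 = 987 + 89 + 21 + 5 + 2, with no two terms consecutive in the sequence.

987 + 89 + 21 + 5 + 2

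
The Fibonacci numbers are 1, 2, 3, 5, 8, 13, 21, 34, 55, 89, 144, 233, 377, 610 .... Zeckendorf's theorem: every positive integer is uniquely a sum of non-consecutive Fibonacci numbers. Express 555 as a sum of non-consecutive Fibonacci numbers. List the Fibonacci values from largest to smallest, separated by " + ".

Greedily peel off the largest Fibonacci term at each step:
377 ≤ 555 < 610, so take 377; remainder 178
144 ≤ 178 < 233, so take 144; remainder 34
34 ≤ 34 < 55, so take 34; remainder 0
So 555 = 377 + 144 + 34, with no two terms consecutive in the sequence.

377 + 144 + 34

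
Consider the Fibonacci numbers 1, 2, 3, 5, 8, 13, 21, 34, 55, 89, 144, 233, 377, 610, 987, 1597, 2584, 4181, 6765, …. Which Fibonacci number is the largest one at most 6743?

4181

4181 ≤ 6743 < 6765, so the largest Fibonacci number not exceeding 6743 is 4181.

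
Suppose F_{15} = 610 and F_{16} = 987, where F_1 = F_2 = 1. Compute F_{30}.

832040

By the doubling identity F_{2k} = F_k(2F_{k+1} − F_k): F_{30} = 610·(2·987 − 610) = 610·1364 = 832040.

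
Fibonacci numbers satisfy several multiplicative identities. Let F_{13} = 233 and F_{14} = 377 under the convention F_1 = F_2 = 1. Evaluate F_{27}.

By F_{2k+1} = F_k² + F_{k+1}²: F_{27} = 233² + 377² = 54289 + 142129 = 196418.

196418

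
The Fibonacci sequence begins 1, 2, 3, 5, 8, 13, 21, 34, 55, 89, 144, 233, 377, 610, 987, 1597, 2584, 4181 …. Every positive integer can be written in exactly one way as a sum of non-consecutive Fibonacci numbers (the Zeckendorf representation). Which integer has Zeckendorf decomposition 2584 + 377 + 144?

3105

2584 + 377 + 144 = 3105.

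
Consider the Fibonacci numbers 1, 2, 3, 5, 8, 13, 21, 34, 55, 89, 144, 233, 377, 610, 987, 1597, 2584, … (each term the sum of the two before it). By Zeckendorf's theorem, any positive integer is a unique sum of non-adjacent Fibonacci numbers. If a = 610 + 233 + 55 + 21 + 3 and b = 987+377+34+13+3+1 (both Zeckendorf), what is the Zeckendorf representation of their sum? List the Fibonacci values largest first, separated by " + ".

The two numbers are 922 and 1415, so their sum is 2337.
Greedily peel off the largest Fibonacci term at each step:
1597 ≤ 2337 < 2584, so take 1597; remainder 740
610 ≤ 740 < 987, so take 610; remainder 130
89 ≤ 130 < 144, so take 89; remainder 41
34 ≤ 41 < 55, so take 34; remainder 7
5 ≤ 7 < 8, so take 5; remainder 2
2 ≤ 2 < 3, so take 2; remainder 0

1597 + 610 + 89 + 34 + 5 + 2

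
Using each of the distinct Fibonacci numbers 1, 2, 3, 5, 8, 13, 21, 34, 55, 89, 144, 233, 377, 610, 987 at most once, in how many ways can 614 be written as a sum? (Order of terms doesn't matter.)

Each representation comes from the Zeckendorf form by replacing some F_k with F_{k−1} + F_{k−2} where possible.
614 = 610+3+1 = 377+233+3+1 = 377+144+89+3+1 = 377+144+55+34+3+1 = … (2 more), for 6 in all.

6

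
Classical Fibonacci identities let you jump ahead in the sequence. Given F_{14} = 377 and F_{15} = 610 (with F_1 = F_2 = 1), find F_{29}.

By F_{2k+1} = F_k² + F_{k+1}²: F_{29} = 377² + 610² = 142129 + 372100 = 514229.

514229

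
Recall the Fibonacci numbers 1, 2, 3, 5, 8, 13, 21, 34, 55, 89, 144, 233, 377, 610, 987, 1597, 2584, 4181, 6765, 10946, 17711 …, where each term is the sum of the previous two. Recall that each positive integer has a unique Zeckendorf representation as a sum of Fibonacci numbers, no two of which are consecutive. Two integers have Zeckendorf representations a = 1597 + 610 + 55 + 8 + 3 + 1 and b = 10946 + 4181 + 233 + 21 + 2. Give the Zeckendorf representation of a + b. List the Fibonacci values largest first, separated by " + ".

The two numbers are 2274 and 15383, so their sum is 17657.
Greedy algorithm:
subtract 10946 from 17657: 6711 remains
subtract 4181 from 6711: 2530 remains
subtract 1597 from 2530: 933 remains
subtract 610 from 933: 323 remains
subtract 233 from 323: 90 remains
subtract 89 from 90: 1 remains
subtract 1 from 1: 0 remains

10946 + 4181 + 1597 + 610 + 233 + 89 + 1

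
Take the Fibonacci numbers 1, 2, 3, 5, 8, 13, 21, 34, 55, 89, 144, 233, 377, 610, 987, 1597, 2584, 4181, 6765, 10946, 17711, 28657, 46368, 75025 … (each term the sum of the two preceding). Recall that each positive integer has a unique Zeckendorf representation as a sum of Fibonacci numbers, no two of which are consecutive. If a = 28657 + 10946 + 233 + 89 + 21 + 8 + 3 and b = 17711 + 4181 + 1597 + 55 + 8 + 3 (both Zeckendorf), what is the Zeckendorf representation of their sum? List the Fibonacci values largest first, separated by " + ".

46368 + 10946 + 4181 + 1597 + 377 + 34 + 8 + 1

The two numbers are 39957 and 23555, so their sum is 63512.
46368 ≤ 63512 < 75025, so take 46368; remainder 17144
10946 ≤ 17144 < 17711, so take 10946; remainder 6198
4181 ≤ 6198 < 6765, so take 4181; remainder 2017
1597 ≤ 2017 < 2584, so take 1597; remainder 420
377 ≤ 420 < 610, so take 377; remainder 43
34 ≤ 43 < 55, so take 34; remainder 9
8 ≤ 9 < 13, so take 8; remainder 1
1 ≤ 1 < 2, so take 1; remainder 0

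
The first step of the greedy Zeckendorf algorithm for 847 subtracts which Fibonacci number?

610 ≤ 847 < 987, so the largest Fibonacci number not exceeding 847 is 610.

610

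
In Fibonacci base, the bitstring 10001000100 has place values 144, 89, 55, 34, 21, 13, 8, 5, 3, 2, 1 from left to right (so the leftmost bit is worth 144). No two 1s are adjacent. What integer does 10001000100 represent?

Summing the place values of the 1 bits: 144 + 21 + 3 = 168.

168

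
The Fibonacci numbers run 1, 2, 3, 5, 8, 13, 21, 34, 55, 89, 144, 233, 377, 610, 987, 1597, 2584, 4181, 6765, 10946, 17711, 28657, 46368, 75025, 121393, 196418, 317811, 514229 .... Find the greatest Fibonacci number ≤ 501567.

317811 ≤ 501567 < 514229, so the largest Fibonacci number not exceeding 501567 is 317811.

317811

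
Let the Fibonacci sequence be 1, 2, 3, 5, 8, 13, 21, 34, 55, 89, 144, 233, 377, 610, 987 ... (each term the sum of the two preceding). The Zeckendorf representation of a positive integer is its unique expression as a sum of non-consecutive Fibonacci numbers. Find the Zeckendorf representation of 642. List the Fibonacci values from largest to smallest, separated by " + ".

610 + 21 + 8 + 3

Greedy algorithm:
subtract 610 from 642: 32 remains
subtract 21 from 32: 11 remains
subtract 8 from 11: 3 remains
subtract 3 from 3: 0 remains
So 642 = 610 + 21 + 8 + 3, with no two terms consecutive in the sequence.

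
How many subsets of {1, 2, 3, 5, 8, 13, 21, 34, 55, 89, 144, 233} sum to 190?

Starting from the Zeckendorf form and repeatedly splitting a term F_k into F_{k−1} + F_{k−2} (when neither is already used) reaches every representation.
190 = 144+34+8+3+1 = 144+21+13+8+3+1 = 89+55+34+8+3+1 = 89+55+21+13+8+3+1 — 4 representations.

4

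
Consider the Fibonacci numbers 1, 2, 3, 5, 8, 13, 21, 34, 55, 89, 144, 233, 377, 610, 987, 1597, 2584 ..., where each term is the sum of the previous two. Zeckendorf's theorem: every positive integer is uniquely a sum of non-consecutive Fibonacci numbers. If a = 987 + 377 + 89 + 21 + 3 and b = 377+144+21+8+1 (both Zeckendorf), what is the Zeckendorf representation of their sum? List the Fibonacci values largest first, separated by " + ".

1597 + 377 + 34 + 13 + 5 + 2

The two numbers are 1477 and 551, so their sum is 2028.
subtract 1597 from 2028: 431 remains
subtract 377 from 431: 54 remains
subtract 34 from 54: 20 remains
subtract 13 from 20: 7 remains
subtract 5 from 7: 2 remains
subtract 2 from 2: 0 remains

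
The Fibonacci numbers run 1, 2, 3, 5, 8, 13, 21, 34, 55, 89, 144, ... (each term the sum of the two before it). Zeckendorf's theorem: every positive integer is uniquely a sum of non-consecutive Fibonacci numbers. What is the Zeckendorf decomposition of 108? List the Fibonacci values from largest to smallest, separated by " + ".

Repeatedly subtract the largest Fibonacci number that fits:
108 − 89 = 19
19 − 13 = 6
6 − 5 = 1
1 − 1 = 0
So 108 = 89 + 13 + 5 + 1, with no two terms consecutive in the sequence.

89 + 13 + 5 + 1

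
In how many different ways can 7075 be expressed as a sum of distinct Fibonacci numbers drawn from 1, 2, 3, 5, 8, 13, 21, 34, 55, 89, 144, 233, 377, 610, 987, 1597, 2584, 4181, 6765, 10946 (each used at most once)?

Each representation comes from the Zeckendorf form by replacing some F_k with F_{k−1} + F_{k−2} where possible.
7075 = 6765+233+55+21+1 = 6765+233+55+13+8+1 = 6765+144+89+55+21+1 = 4181+2584+233+55+21+1 = 6765+233+55+13+5+3+1 = … (35 more), for 40 in all.

40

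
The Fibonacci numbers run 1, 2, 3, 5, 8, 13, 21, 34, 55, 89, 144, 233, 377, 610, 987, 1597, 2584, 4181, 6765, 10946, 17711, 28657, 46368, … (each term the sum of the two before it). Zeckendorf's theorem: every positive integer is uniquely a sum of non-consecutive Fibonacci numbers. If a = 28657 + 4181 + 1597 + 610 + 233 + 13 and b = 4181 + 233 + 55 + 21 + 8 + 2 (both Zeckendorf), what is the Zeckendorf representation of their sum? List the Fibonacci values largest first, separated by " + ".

The two numbers are 35291 and 4500, so their sum is 39791.
39791 − 28657 = 11134
11134 − 10946 = 188
188 − 144 = 44
44 − 34 = 10
10 − 8 = 2
2 − 2 = 0

28657 + 10946 + 144 + 34 + 8 + 2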